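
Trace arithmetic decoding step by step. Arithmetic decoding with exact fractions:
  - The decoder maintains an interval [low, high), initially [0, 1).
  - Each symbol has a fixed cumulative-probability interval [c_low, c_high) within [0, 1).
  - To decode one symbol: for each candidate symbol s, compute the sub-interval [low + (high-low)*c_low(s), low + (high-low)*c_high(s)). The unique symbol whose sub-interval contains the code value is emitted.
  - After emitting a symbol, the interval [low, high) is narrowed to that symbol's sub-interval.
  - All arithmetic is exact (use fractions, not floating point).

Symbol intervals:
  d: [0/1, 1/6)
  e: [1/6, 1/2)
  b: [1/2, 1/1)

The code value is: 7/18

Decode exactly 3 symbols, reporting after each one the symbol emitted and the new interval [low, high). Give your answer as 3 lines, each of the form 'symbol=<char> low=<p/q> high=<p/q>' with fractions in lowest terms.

Answer: symbol=e low=1/6 high=1/2
symbol=b low=1/3 high=1/2
symbol=e low=13/36 high=5/12

Derivation:
Step 1: interval [0/1, 1/1), width = 1/1 - 0/1 = 1/1
  'd': [0/1 + 1/1*0/1, 0/1 + 1/1*1/6) = [0/1, 1/6)
  'e': [0/1 + 1/1*1/6, 0/1 + 1/1*1/2) = [1/6, 1/2) <- contains code 7/18
  'b': [0/1 + 1/1*1/2, 0/1 + 1/1*1/1) = [1/2, 1/1)
  emit 'e', narrow to [1/6, 1/2)
Step 2: interval [1/6, 1/2), width = 1/2 - 1/6 = 1/3
  'd': [1/6 + 1/3*0/1, 1/6 + 1/3*1/6) = [1/6, 2/9)
  'e': [1/6 + 1/3*1/6, 1/6 + 1/3*1/2) = [2/9, 1/3)
  'b': [1/6 + 1/3*1/2, 1/6 + 1/3*1/1) = [1/3, 1/2) <- contains code 7/18
  emit 'b', narrow to [1/3, 1/2)
Step 3: interval [1/3, 1/2), width = 1/2 - 1/3 = 1/6
  'd': [1/3 + 1/6*0/1, 1/3 + 1/6*1/6) = [1/3, 13/36)
  'e': [1/3 + 1/6*1/6, 1/3 + 1/6*1/2) = [13/36, 5/12) <- contains code 7/18
  'b': [1/3 + 1/6*1/2, 1/3 + 1/6*1/1) = [5/12, 1/2)
  emit 'e', narrow to [13/36, 5/12)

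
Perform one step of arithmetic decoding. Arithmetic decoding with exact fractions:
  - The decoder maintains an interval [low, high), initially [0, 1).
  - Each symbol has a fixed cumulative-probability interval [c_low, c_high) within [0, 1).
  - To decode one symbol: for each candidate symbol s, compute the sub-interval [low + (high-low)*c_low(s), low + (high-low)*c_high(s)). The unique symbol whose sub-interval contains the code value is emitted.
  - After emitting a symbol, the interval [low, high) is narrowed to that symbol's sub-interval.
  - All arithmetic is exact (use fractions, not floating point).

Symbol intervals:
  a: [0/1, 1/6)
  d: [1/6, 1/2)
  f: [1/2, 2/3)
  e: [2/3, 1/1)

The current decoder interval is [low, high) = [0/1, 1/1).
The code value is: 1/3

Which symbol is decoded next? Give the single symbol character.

Answer: d

Derivation:
Interval width = high − low = 1/1 − 0/1 = 1/1
Scaled code = (code − low) / width = (1/3 − 0/1) / 1/1 = 1/3
  a: [0/1, 1/6) 
  d: [1/6, 1/2) ← scaled code falls here ✓
  f: [1/2, 2/3) 
  e: [2/3, 1/1) 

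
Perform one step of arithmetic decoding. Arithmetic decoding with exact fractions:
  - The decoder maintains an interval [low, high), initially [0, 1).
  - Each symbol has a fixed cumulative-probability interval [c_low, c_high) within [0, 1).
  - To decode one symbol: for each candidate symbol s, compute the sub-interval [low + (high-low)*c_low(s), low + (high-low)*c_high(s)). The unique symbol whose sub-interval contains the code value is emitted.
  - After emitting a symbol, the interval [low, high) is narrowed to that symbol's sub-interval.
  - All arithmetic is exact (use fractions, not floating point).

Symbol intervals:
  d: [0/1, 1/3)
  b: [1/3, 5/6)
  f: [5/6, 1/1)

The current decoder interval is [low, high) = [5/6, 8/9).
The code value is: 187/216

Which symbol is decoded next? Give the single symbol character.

Answer: b

Derivation:
Interval width = high − low = 8/9 − 5/6 = 1/18
Scaled code = (code − low) / width = (187/216 − 5/6) / 1/18 = 7/12
  d: [0/1, 1/3) 
  b: [1/3, 5/6) ← scaled code falls here ✓
  f: [5/6, 1/1) 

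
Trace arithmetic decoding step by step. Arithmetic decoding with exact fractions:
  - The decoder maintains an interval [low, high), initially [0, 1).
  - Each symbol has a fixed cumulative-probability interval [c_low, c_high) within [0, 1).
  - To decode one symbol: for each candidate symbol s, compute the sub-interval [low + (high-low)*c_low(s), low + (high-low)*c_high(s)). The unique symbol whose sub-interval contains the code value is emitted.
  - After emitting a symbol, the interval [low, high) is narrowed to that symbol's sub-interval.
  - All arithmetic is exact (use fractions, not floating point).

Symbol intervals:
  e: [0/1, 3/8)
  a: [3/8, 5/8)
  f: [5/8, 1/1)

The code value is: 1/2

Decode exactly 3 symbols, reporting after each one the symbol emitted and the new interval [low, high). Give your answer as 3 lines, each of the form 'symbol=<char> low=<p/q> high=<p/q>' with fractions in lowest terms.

Answer: symbol=a low=3/8 high=5/8
symbol=a low=15/32 high=17/32
symbol=a low=63/128 high=65/128

Derivation:
Step 1: interval [0/1, 1/1), width = 1/1 - 0/1 = 1/1
  'e': [0/1 + 1/1*0/1, 0/1 + 1/1*3/8) = [0/1, 3/8)
  'a': [0/1 + 1/1*3/8, 0/1 + 1/1*5/8) = [3/8, 5/8) <- contains code 1/2
  'f': [0/1 + 1/1*5/8, 0/1 + 1/1*1/1) = [5/8, 1/1)
  emit 'a', narrow to [3/8, 5/8)
Step 2: interval [3/8, 5/8), width = 5/8 - 3/8 = 1/4
  'e': [3/8 + 1/4*0/1, 3/8 + 1/4*3/8) = [3/8, 15/32)
  'a': [3/8 + 1/4*3/8, 3/8 + 1/4*5/8) = [15/32, 17/32) <- contains code 1/2
  'f': [3/8 + 1/4*5/8, 3/8 + 1/4*1/1) = [17/32, 5/8)
  emit 'a', narrow to [15/32, 17/32)
Step 3: interval [15/32, 17/32), width = 17/32 - 15/32 = 1/16
  'e': [15/32 + 1/16*0/1, 15/32 + 1/16*3/8) = [15/32, 63/128)
  'a': [15/32 + 1/16*3/8, 15/32 + 1/16*5/8) = [63/128, 65/128) <- contains code 1/2
  'f': [15/32 + 1/16*5/8, 15/32 + 1/16*1/1) = [65/128, 17/32)
  emit 'a', narrow to [63/128, 65/128)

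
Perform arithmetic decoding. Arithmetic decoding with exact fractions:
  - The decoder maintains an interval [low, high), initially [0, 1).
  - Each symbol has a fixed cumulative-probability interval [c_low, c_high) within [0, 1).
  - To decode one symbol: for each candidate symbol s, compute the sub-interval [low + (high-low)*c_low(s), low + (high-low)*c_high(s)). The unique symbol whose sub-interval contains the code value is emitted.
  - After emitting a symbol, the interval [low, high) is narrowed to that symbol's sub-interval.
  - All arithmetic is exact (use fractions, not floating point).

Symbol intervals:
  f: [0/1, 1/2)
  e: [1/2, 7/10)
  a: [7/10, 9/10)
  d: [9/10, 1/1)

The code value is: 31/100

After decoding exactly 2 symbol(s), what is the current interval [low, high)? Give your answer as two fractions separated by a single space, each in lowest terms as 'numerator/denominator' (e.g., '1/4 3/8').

Answer: 1/4 7/20

Derivation:
Step 1: interval [0/1, 1/1), width = 1/1 - 0/1 = 1/1
  'f': [0/1 + 1/1*0/1, 0/1 + 1/1*1/2) = [0/1, 1/2) <- contains code 31/100
  'e': [0/1 + 1/1*1/2, 0/1 + 1/1*7/10) = [1/2, 7/10)
  'a': [0/1 + 1/1*7/10, 0/1 + 1/1*9/10) = [7/10, 9/10)
  'd': [0/1 + 1/1*9/10, 0/1 + 1/1*1/1) = [9/10, 1/1)
  emit 'f', narrow to [0/1, 1/2)
Step 2: interval [0/1, 1/2), width = 1/2 - 0/1 = 1/2
  'f': [0/1 + 1/2*0/1, 0/1 + 1/2*1/2) = [0/1, 1/4)
  'e': [0/1 + 1/2*1/2, 0/1 + 1/2*7/10) = [1/4, 7/20) <- contains code 31/100
  'a': [0/1 + 1/2*7/10, 0/1 + 1/2*9/10) = [7/20, 9/20)
  'd': [0/1 + 1/2*9/10, 0/1 + 1/2*1/1) = [9/20, 1/2)
  emit 'e', narrow to [1/4, 7/20)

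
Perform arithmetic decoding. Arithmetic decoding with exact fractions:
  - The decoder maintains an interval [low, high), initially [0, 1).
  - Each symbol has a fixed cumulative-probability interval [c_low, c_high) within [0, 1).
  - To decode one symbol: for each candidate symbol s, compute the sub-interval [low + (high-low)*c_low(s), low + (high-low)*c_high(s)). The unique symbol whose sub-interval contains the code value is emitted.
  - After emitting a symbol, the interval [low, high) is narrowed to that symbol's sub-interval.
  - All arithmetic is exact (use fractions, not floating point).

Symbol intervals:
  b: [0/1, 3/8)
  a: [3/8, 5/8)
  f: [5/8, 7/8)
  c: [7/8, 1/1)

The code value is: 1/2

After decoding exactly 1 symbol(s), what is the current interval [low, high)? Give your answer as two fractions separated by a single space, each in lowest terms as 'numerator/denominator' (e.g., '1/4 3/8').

Answer: 3/8 5/8

Derivation:
Step 1: interval [0/1, 1/1), width = 1/1 - 0/1 = 1/1
  'b': [0/1 + 1/1*0/1, 0/1 + 1/1*3/8) = [0/1, 3/8)
  'a': [0/1 + 1/1*3/8, 0/1 + 1/1*5/8) = [3/8, 5/8) <- contains code 1/2
  'f': [0/1 + 1/1*5/8, 0/1 + 1/1*7/8) = [5/8, 7/8)
  'c': [0/1 + 1/1*7/8, 0/1 + 1/1*1/1) = [7/8, 1/1)
  emit 'a', narrow to [3/8, 5/8)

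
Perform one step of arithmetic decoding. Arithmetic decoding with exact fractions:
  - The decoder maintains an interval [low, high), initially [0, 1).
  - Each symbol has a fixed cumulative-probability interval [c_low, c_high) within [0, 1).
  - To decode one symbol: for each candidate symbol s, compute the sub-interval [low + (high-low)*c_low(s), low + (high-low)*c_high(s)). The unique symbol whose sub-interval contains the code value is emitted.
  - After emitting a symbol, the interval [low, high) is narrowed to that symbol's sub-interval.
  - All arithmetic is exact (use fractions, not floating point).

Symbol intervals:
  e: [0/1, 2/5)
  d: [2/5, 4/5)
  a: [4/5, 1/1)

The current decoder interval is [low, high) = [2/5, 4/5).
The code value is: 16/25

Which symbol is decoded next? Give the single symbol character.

Interval width = high − low = 4/5 − 2/5 = 2/5
Scaled code = (code − low) / width = (16/25 − 2/5) / 2/5 = 3/5
  e: [0/1, 2/5) 
  d: [2/5, 4/5) ← scaled code falls here ✓
  a: [4/5, 1/1) 

Answer: d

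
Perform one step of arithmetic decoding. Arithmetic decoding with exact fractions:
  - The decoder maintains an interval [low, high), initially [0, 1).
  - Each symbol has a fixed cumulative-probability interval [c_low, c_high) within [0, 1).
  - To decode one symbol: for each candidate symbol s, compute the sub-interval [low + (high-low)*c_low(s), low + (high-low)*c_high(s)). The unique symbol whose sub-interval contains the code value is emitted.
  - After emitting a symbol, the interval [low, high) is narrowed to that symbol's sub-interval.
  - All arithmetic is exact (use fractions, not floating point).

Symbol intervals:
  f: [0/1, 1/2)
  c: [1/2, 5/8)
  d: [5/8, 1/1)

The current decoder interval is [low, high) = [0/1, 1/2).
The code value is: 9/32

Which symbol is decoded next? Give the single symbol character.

Interval width = high − low = 1/2 − 0/1 = 1/2
Scaled code = (code − low) / width = (9/32 − 0/1) / 1/2 = 9/16
  f: [0/1, 1/2) 
  c: [1/2, 5/8) ← scaled code falls here ✓
  d: [5/8, 1/1) 

Answer: c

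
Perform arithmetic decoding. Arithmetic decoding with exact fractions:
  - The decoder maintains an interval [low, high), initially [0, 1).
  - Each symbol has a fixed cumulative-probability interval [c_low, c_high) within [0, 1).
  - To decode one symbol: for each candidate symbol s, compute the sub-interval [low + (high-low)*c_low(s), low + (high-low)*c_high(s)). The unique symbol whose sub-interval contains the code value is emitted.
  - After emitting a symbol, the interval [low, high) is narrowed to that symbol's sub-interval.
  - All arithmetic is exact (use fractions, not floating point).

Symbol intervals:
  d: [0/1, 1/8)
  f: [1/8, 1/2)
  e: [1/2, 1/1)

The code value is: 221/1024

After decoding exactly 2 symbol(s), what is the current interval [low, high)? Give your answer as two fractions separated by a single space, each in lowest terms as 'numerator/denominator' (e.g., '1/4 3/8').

Answer: 11/64 5/16

Derivation:
Step 1: interval [0/1, 1/1), width = 1/1 - 0/1 = 1/1
  'd': [0/1 + 1/1*0/1, 0/1 + 1/1*1/8) = [0/1, 1/8)
  'f': [0/1 + 1/1*1/8, 0/1 + 1/1*1/2) = [1/8, 1/2) <- contains code 221/1024
  'e': [0/1 + 1/1*1/2, 0/1 + 1/1*1/1) = [1/2, 1/1)
  emit 'f', narrow to [1/8, 1/2)
Step 2: interval [1/8, 1/2), width = 1/2 - 1/8 = 3/8
  'd': [1/8 + 3/8*0/1, 1/8 + 3/8*1/8) = [1/8, 11/64)
  'f': [1/8 + 3/8*1/8, 1/8 + 3/8*1/2) = [11/64, 5/16) <- contains code 221/1024
  'e': [1/8 + 3/8*1/2, 1/8 + 3/8*1/1) = [5/16, 1/2)
  emit 'f', narrow to [11/64, 5/16)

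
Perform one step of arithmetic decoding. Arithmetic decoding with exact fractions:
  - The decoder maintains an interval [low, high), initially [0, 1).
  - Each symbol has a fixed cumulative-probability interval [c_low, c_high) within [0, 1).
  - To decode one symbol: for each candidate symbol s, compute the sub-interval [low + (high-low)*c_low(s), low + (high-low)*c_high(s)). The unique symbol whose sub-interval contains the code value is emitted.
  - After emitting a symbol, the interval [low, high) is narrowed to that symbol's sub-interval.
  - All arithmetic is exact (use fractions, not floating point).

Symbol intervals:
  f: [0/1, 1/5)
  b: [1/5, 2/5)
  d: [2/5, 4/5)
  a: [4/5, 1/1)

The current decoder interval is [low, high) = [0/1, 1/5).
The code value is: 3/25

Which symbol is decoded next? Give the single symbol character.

Interval width = high − low = 1/5 − 0/1 = 1/5
Scaled code = (code − low) / width = (3/25 − 0/1) / 1/5 = 3/5
  f: [0/1, 1/5) 
  b: [1/5, 2/5) 
  d: [2/5, 4/5) ← scaled code falls here ✓
  a: [4/5, 1/1) 

Answer: d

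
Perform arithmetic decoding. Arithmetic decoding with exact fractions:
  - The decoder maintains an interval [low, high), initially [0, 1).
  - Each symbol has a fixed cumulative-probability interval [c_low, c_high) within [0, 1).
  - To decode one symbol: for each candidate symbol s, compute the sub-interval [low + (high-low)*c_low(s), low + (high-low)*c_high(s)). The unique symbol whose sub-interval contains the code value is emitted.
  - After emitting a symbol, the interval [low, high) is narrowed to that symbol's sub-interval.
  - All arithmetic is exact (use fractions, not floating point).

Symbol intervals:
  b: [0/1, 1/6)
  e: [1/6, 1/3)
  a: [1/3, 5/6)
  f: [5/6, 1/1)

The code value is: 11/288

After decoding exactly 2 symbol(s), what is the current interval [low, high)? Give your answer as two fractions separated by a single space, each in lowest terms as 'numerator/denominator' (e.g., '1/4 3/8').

Step 1: interval [0/1, 1/1), width = 1/1 - 0/1 = 1/1
  'b': [0/1 + 1/1*0/1, 0/1 + 1/1*1/6) = [0/1, 1/6) <- contains code 11/288
  'e': [0/1 + 1/1*1/6, 0/1 + 1/1*1/3) = [1/6, 1/3)
  'a': [0/1 + 1/1*1/3, 0/1 + 1/1*5/6) = [1/3, 5/6)
  'f': [0/1 + 1/1*5/6, 0/1 + 1/1*1/1) = [5/6, 1/1)
  emit 'b', narrow to [0/1, 1/6)
Step 2: interval [0/1, 1/6), width = 1/6 - 0/1 = 1/6
  'b': [0/1 + 1/6*0/1, 0/1 + 1/6*1/6) = [0/1, 1/36)
  'e': [0/1 + 1/6*1/6, 0/1 + 1/6*1/3) = [1/36, 1/18) <- contains code 11/288
  'a': [0/1 + 1/6*1/3, 0/1 + 1/6*5/6) = [1/18, 5/36)
  'f': [0/1 + 1/6*5/6, 0/1 + 1/6*1/1) = [5/36, 1/6)
  emit 'e', narrow to [1/36, 1/18)

Answer: 1/36 1/18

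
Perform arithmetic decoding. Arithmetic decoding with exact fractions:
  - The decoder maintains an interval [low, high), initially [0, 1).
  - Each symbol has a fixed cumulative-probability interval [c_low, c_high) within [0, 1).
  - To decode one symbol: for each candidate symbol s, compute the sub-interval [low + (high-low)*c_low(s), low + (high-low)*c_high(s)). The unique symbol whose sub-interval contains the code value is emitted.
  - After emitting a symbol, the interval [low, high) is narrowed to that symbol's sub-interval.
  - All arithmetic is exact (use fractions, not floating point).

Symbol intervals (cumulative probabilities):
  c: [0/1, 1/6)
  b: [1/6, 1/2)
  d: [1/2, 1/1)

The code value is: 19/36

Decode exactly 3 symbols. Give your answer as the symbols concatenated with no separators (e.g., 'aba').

Step 1: interval [0/1, 1/1), width = 1/1 - 0/1 = 1/1
  'c': [0/1 + 1/1*0/1, 0/1 + 1/1*1/6) = [0/1, 1/6)
  'b': [0/1 + 1/1*1/6, 0/1 + 1/1*1/2) = [1/6, 1/2)
  'd': [0/1 + 1/1*1/2, 0/1 + 1/1*1/1) = [1/2, 1/1) <- contains code 19/36
  emit 'd', narrow to [1/2, 1/1)
Step 2: interval [1/2, 1/1), width = 1/1 - 1/2 = 1/2
  'c': [1/2 + 1/2*0/1, 1/2 + 1/2*1/6) = [1/2, 7/12) <- contains code 19/36
  'b': [1/2 + 1/2*1/6, 1/2 + 1/2*1/2) = [7/12, 3/4)
  'd': [1/2 + 1/2*1/2, 1/2 + 1/2*1/1) = [3/4, 1/1)
  emit 'c', narrow to [1/2, 7/12)
Step 3: interval [1/2, 7/12), width = 7/12 - 1/2 = 1/12
  'c': [1/2 + 1/12*0/1, 1/2 + 1/12*1/6) = [1/2, 37/72)
  'b': [1/2 + 1/12*1/6, 1/2 + 1/12*1/2) = [37/72, 13/24) <- contains code 19/36
  'd': [1/2 + 1/12*1/2, 1/2 + 1/12*1/1) = [13/24, 7/12)
  emit 'b', narrow to [37/72, 13/24)

Answer: dcb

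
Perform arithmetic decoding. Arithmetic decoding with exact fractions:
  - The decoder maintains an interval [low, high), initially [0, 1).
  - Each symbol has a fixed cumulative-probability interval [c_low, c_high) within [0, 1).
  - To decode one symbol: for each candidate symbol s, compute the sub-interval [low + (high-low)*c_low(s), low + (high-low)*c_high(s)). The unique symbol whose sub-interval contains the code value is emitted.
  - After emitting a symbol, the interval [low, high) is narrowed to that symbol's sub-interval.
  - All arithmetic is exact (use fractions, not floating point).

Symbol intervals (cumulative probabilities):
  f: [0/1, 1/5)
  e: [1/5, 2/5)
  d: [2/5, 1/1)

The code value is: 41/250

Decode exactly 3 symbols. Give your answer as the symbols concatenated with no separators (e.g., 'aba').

Answer: fdd

Derivation:
Step 1: interval [0/1, 1/1), width = 1/1 - 0/1 = 1/1
  'f': [0/1 + 1/1*0/1, 0/1 + 1/1*1/5) = [0/1, 1/5) <- contains code 41/250
  'e': [0/1 + 1/1*1/5, 0/1 + 1/1*2/5) = [1/5, 2/5)
  'd': [0/1 + 1/1*2/5, 0/1 + 1/1*1/1) = [2/5, 1/1)
  emit 'f', narrow to [0/1, 1/5)
Step 2: interval [0/1, 1/5), width = 1/5 - 0/1 = 1/5
  'f': [0/1 + 1/5*0/1, 0/1 + 1/5*1/5) = [0/1, 1/25)
  'e': [0/1 + 1/5*1/5, 0/1 + 1/5*2/5) = [1/25, 2/25)
  'd': [0/1 + 1/5*2/5, 0/1 + 1/5*1/1) = [2/25, 1/5) <- contains code 41/250
  emit 'd', narrow to [2/25, 1/5)
Step 3: interval [2/25, 1/5), width = 1/5 - 2/25 = 3/25
  'f': [2/25 + 3/25*0/1, 2/25 + 3/25*1/5) = [2/25, 13/125)
  'e': [2/25 + 3/25*1/5, 2/25 + 3/25*2/5) = [13/125, 16/125)
  'd': [2/25 + 3/25*2/5, 2/25 + 3/25*1/1) = [16/125, 1/5) <- contains code 41/250
  emit 'd', narrow to [16/125, 1/5)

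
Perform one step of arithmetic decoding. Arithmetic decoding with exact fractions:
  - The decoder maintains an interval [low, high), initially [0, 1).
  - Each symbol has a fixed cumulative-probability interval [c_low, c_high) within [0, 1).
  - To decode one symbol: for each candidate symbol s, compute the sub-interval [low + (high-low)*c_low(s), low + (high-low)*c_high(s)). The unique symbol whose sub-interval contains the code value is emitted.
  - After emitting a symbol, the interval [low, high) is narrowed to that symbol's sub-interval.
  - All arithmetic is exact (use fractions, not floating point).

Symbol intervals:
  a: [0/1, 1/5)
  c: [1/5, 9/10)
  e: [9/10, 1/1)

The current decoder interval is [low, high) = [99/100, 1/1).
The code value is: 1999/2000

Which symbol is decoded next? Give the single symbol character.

Interval width = high − low = 1/1 − 99/100 = 1/100
Scaled code = (code − low) / width = (1999/2000 − 99/100) / 1/100 = 19/20
  a: [0/1, 1/5) 
  c: [1/5, 9/10) 
  e: [9/10, 1/1) ← scaled code falls here ✓

Answer: e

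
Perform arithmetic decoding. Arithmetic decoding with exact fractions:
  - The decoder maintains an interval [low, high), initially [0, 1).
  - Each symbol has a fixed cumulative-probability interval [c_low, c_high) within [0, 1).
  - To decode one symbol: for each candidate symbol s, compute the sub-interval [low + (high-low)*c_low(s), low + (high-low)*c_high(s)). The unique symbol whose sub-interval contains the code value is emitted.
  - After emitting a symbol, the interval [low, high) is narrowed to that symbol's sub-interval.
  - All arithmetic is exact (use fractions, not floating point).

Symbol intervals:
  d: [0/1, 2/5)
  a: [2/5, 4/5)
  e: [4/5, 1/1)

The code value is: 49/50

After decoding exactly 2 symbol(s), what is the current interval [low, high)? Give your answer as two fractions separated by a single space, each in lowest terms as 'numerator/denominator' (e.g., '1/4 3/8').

Step 1: interval [0/1, 1/1), width = 1/1 - 0/1 = 1/1
  'd': [0/1 + 1/1*0/1, 0/1 + 1/1*2/5) = [0/1, 2/5)
  'a': [0/1 + 1/1*2/5, 0/1 + 1/1*4/5) = [2/5, 4/5)
  'e': [0/1 + 1/1*4/5, 0/1 + 1/1*1/1) = [4/5, 1/1) <- contains code 49/50
  emit 'e', narrow to [4/5, 1/1)
Step 2: interval [4/5, 1/1), width = 1/1 - 4/5 = 1/5
  'd': [4/5 + 1/5*0/1, 4/5 + 1/5*2/5) = [4/5, 22/25)
  'a': [4/5 + 1/5*2/5, 4/5 + 1/5*4/5) = [22/25, 24/25)
  'e': [4/5 + 1/5*4/5, 4/5 + 1/5*1/1) = [24/25, 1/1) <- contains code 49/50
  emit 'e', narrow to [24/25, 1/1)

Answer: 24/25 1/1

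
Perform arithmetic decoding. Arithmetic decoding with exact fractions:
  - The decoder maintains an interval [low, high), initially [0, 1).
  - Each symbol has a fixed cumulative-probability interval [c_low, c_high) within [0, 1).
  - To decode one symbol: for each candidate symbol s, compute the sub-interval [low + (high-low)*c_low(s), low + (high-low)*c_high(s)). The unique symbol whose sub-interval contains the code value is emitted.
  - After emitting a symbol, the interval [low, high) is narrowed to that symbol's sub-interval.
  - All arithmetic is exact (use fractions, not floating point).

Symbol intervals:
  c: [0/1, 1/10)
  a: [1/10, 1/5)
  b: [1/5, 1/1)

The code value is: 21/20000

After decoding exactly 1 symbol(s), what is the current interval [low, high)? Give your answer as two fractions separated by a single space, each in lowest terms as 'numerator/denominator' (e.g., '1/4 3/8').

Answer: 0/1 1/10

Derivation:
Step 1: interval [0/1, 1/1), width = 1/1 - 0/1 = 1/1
  'c': [0/1 + 1/1*0/1, 0/1 + 1/1*1/10) = [0/1, 1/10) <- contains code 21/20000
  'a': [0/1 + 1/1*1/10, 0/1 + 1/1*1/5) = [1/10, 1/5)
  'b': [0/1 + 1/1*1/5, 0/1 + 1/1*1/1) = [1/5, 1/1)
  emit 'c', narrow to [0/1, 1/10)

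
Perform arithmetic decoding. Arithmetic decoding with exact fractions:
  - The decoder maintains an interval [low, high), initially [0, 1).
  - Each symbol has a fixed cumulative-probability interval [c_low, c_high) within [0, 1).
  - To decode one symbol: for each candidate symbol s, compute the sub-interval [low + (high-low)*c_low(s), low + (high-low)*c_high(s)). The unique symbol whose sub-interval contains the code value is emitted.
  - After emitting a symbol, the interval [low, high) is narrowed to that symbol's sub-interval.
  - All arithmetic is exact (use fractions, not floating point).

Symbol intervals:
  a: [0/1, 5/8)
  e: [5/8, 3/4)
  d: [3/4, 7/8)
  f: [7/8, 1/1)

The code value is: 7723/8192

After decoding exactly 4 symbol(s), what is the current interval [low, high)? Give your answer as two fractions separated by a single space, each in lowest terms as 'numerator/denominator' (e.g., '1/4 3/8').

Answer: 3859/4096 483/512

Derivation:
Step 1: interval [0/1, 1/1), width = 1/1 - 0/1 = 1/1
  'a': [0/1 + 1/1*0/1, 0/1 + 1/1*5/8) = [0/1, 5/8)
  'e': [0/1 + 1/1*5/8, 0/1 + 1/1*3/4) = [5/8, 3/4)
  'd': [0/1 + 1/1*3/4, 0/1 + 1/1*7/8) = [3/4, 7/8)
  'f': [0/1 + 1/1*7/8, 0/1 + 1/1*1/1) = [7/8, 1/1) <- contains code 7723/8192
  emit 'f', narrow to [7/8, 1/1)
Step 2: interval [7/8, 1/1), width = 1/1 - 7/8 = 1/8
  'a': [7/8 + 1/8*0/1, 7/8 + 1/8*5/8) = [7/8, 61/64) <- contains code 7723/8192
  'e': [7/8 + 1/8*5/8, 7/8 + 1/8*3/4) = [61/64, 31/32)
  'd': [7/8 + 1/8*3/4, 7/8 + 1/8*7/8) = [31/32, 63/64)
  'f': [7/8 + 1/8*7/8, 7/8 + 1/8*1/1) = [63/64, 1/1)
  emit 'a', narrow to [7/8, 61/64)
Step 3: interval [7/8, 61/64), width = 61/64 - 7/8 = 5/64
  'a': [7/8 + 5/64*0/1, 7/8 + 5/64*5/8) = [7/8, 473/512)
  'e': [7/8 + 5/64*5/8, 7/8 + 5/64*3/4) = [473/512, 239/256)
  'd': [7/8 + 5/64*3/4, 7/8 + 5/64*7/8) = [239/256, 483/512) <- contains code 7723/8192
  'f': [7/8 + 5/64*7/8, 7/8 + 5/64*1/1) = [483/512, 61/64)
  emit 'd', narrow to [239/256, 483/512)
Step 4: interval [239/256, 483/512), width = 483/512 - 239/256 = 5/512
  'a': [239/256 + 5/512*0/1, 239/256 + 5/512*5/8) = [239/256, 3849/4096)
  'e': [239/256 + 5/512*5/8, 239/256 + 5/512*3/4) = [3849/4096, 1927/2048)
  'd': [239/256 + 5/512*3/4, 239/256 + 5/512*7/8) = [1927/2048, 3859/4096)
  'f': [239/256 + 5/512*7/8, 239/256 + 5/512*1/1) = [3859/4096, 483/512) <- contains code 7723/8192
  emit 'f', narrow to [3859/4096, 483/512)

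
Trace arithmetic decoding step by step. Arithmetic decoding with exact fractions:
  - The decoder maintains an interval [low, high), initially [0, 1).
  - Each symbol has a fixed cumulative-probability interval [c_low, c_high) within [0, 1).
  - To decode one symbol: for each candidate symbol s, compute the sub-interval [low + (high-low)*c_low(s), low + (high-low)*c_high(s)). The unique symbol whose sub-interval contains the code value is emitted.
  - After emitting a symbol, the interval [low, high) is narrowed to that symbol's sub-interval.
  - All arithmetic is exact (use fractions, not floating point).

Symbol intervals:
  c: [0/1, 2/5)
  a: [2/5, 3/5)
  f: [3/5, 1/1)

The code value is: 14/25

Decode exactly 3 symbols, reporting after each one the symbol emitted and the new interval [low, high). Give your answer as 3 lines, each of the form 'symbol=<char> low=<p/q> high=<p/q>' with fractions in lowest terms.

Answer: symbol=a low=2/5 high=3/5
symbol=f low=13/25 high=3/5
symbol=a low=69/125 high=71/125

Derivation:
Step 1: interval [0/1, 1/1), width = 1/1 - 0/1 = 1/1
  'c': [0/1 + 1/1*0/1, 0/1 + 1/1*2/5) = [0/1, 2/5)
  'a': [0/1 + 1/1*2/5, 0/1 + 1/1*3/5) = [2/5, 3/5) <- contains code 14/25
  'f': [0/1 + 1/1*3/5, 0/1 + 1/1*1/1) = [3/5, 1/1)
  emit 'a', narrow to [2/5, 3/5)
Step 2: interval [2/5, 3/5), width = 3/5 - 2/5 = 1/5
  'c': [2/5 + 1/5*0/1, 2/5 + 1/5*2/5) = [2/5, 12/25)
  'a': [2/5 + 1/5*2/5, 2/5 + 1/5*3/5) = [12/25, 13/25)
  'f': [2/5 + 1/5*3/5, 2/5 + 1/5*1/1) = [13/25, 3/5) <- contains code 14/25
  emit 'f', narrow to [13/25, 3/5)
Step 3: interval [13/25, 3/5), width = 3/5 - 13/25 = 2/25
  'c': [13/25 + 2/25*0/1, 13/25 + 2/25*2/5) = [13/25, 69/125)
  'a': [13/25 + 2/25*2/5, 13/25 + 2/25*3/5) = [69/125, 71/125) <- contains code 14/25
  'f': [13/25 + 2/25*3/5, 13/25 + 2/25*1/1) = [71/125, 3/5)
  emit 'a', narrow to [69/125, 71/125)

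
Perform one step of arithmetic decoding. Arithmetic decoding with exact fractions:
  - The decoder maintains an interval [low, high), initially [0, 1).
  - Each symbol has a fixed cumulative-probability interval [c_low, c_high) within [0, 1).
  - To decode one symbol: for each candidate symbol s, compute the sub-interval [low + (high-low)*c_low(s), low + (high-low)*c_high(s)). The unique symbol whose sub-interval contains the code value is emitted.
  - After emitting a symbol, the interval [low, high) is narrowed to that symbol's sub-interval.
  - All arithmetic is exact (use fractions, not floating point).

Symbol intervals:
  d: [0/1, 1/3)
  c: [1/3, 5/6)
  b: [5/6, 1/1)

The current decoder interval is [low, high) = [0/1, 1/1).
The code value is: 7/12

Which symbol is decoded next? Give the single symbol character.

Interval width = high − low = 1/1 − 0/1 = 1/1
Scaled code = (code − low) / width = (7/12 − 0/1) / 1/1 = 7/12
  d: [0/1, 1/3) 
  c: [1/3, 5/6) ← scaled code falls here ✓
  b: [5/6, 1/1) 

Answer: c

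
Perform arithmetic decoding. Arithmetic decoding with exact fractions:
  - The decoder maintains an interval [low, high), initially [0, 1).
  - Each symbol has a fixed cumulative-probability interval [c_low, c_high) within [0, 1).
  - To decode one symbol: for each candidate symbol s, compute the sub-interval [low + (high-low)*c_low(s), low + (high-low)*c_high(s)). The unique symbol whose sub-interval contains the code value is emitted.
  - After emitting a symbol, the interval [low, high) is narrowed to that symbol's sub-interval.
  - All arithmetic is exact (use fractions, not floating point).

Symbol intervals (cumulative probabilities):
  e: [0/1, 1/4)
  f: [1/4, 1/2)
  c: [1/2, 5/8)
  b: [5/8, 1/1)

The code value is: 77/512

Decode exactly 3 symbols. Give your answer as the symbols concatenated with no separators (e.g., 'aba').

Step 1: interval [0/1, 1/1), width = 1/1 - 0/1 = 1/1
  'e': [0/1 + 1/1*0/1, 0/1 + 1/1*1/4) = [0/1, 1/4) <- contains code 77/512
  'f': [0/1 + 1/1*1/4, 0/1 + 1/1*1/2) = [1/4, 1/2)
  'c': [0/1 + 1/1*1/2, 0/1 + 1/1*5/8) = [1/2, 5/8)
  'b': [0/1 + 1/1*5/8, 0/1 + 1/1*1/1) = [5/8, 1/1)
  emit 'e', narrow to [0/1, 1/4)
Step 2: interval [0/1, 1/4), width = 1/4 - 0/1 = 1/4
  'e': [0/1 + 1/4*0/1, 0/1 + 1/4*1/4) = [0/1, 1/16)
  'f': [0/1 + 1/4*1/4, 0/1 + 1/4*1/2) = [1/16, 1/8)
  'c': [0/1 + 1/4*1/2, 0/1 + 1/4*5/8) = [1/8, 5/32) <- contains code 77/512
  'b': [0/1 + 1/4*5/8, 0/1 + 1/4*1/1) = [5/32, 1/4)
  emit 'c', narrow to [1/8, 5/32)
Step 3: interval [1/8, 5/32), width = 5/32 - 1/8 = 1/32
  'e': [1/8 + 1/32*0/1, 1/8 + 1/32*1/4) = [1/8, 17/128)
  'f': [1/8 + 1/32*1/4, 1/8 + 1/32*1/2) = [17/128, 9/64)
  'c': [1/8 + 1/32*1/2, 1/8 + 1/32*5/8) = [9/64, 37/256)
  'b': [1/8 + 1/32*5/8, 1/8 + 1/32*1/1) = [37/256, 5/32) <- contains code 77/512
  emit 'b', narrow to [37/256, 5/32)

Answer: ecb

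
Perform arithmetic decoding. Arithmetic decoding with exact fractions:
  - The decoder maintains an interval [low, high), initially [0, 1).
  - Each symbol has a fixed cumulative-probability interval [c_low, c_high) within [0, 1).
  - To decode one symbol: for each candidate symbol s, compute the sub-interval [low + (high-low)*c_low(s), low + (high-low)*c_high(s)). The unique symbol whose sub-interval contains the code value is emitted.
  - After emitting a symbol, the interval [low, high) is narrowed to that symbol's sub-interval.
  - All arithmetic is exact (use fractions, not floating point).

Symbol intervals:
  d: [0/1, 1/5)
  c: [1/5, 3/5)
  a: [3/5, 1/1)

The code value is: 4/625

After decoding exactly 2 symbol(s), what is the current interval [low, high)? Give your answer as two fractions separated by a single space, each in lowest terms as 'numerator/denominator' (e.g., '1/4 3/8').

Answer: 0/1 1/25

Derivation:
Step 1: interval [0/1, 1/1), width = 1/1 - 0/1 = 1/1
  'd': [0/1 + 1/1*0/1, 0/1 + 1/1*1/5) = [0/1, 1/5) <- contains code 4/625
  'c': [0/1 + 1/1*1/5, 0/1 + 1/1*3/5) = [1/5, 3/5)
  'a': [0/1 + 1/1*3/5, 0/1 + 1/1*1/1) = [3/5, 1/1)
  emit 'd', narrow to [0/1, 1/5)
Step 2: interval [0/1, 1/5), width = 1/5 - 0/1 = 1/5
  'd': [0/1 + 1/5*0/1, 0/1 + 1/5*1/5) = [0/1, 1/25) <- contains code 4/625
  'c': [0/1 + 1/5*1/5, 0/1 + 1/5*3/5) = [1/25, 3/25)
  'a': [0/1 + 1/5*3/5, 0/1 + 1/5*1/1) = [3/25, 1/5)
  emit 'd', narrow to [0/1, 1/25)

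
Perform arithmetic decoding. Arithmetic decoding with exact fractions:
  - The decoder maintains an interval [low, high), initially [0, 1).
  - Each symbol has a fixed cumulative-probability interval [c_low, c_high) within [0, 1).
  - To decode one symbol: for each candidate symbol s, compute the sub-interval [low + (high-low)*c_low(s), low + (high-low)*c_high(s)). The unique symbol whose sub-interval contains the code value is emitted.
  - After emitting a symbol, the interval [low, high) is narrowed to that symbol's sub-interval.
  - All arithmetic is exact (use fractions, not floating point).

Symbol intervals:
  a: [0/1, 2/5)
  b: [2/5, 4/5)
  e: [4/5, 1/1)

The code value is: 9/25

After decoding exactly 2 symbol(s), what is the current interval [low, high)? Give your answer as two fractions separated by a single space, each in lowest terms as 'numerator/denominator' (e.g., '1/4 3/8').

Answer: 8/25 2/5

Derivation:
Step 1: interval [0/1, 1/1), width = 1/1 - 0/1 = 1/1
  'a': [0/1 + 1/1*0/1, 0/1 + 1/1*2/5) = [0/1, 2/5) <- contains code 9/25
  'b': [0/1 + 1/1*2/5, 0/1 + 1/1*4/5) = [2/5, 4/5)
  'e': [0/1 + 1/1*4/5, 0/1 + 1/1*1/1) = [4/5, 1/1)
  emit 'a', narrow to [0/1, 2/5)
Step 2: interval [0/1, 2/5), width = 2/5 - 0/1 = 2/5
  'a': [0/1 + 2/5*0/1, 0/1 + 2/5*2/5) = [0/1, 4/25)
  'b': [0/1 + 2/5*2/5, 0/1 + 2/5*4/5) = [4/25, 8/25)
  'e': [0/1 + 2/5*4/5, 0/1 + 2/5*1/1) = [8/25, 2/5) <- contains code 9/25
  emit 'e', narrow to [8/25, 2/5)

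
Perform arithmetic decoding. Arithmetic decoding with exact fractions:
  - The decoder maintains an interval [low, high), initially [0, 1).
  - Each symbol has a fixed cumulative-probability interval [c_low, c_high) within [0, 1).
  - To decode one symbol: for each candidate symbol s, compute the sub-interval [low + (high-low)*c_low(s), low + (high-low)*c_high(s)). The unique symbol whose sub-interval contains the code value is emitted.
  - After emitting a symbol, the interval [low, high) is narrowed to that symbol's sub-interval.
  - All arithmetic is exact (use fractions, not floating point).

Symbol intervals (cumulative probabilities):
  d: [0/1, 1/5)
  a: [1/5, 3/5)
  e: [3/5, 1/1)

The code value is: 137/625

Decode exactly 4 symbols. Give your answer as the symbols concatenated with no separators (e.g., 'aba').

Step 1: interval [0/1, 1/1), width = 1/1 - 0/1 = 1/1
  'd': [0/1 + 1/1*0/1, 0/1 + 1/1*1/5) = [0/1, 1/5)
  'a': [0/1 + 1/1*1/5, 0/1 + 1/1*3/5) = [1/5, 3/5) <- contains code 137/625
  'e': [0/1 + 1/1*3/5, 0/1 + 1/1*1/1) = [3/5, 1/1)
  emit 'a', narrow to [1/5, 3/5)
Step 2: interval [1/5, 3/5), width = 3/5 - 1/5 = 2/5
  'd': [1/5 + 2/5*0/1, 1/5 + 2/5*1/5) = [1/5, 7/25) <- contains code 137/625
  'a': [1/5 + 2/5*1/5, 1/5 + 2/5*3/5) = [7/25, 11/25)
  'e': [1/5 + 2/5*3/5, 1/5 + 2/5*1/1) = [11/25, 3/5)
  emit 'd', narrow to [1/5, 7/25)
Step 3: interval [1/5, 7/25), width = 7/25 - 1/5 = 2/25
  'd': [1/5 + 2/25*0/1, 1/5 + 2/25*1/5) = [1/5, 27/125)
  'a': [1/5 + 2/25*1/5, 1/5 + 2/25*3/5) = [27/125, 31/125) <- contains code 137/625
  'e': [1/5 + 2/25*3/5, 1/5 + 2/25*1/1) = [31/125, 7/25)
  emit 'a', narrow to [27/125, 31/125)
Step 4: interval [27/125, 31/125), width = 31/125 - 27/125 = 4/125
  'd': [27/125 + 4/125*0/1, 27/125 + 4/125*1/5) = [27/125, 139/625) <- contains code 137/625
  'a': [27/125 + 4/125*1/5, 27/125 + 4/125*3/5) = [139/625, 147/625)
  'e': [27/125 + 4/125*3/5, 27/125 + 4/125*1/1) = [147/625, 31/125)
  emit 'd', narrow to [27/125, 139/625)

Answer: adad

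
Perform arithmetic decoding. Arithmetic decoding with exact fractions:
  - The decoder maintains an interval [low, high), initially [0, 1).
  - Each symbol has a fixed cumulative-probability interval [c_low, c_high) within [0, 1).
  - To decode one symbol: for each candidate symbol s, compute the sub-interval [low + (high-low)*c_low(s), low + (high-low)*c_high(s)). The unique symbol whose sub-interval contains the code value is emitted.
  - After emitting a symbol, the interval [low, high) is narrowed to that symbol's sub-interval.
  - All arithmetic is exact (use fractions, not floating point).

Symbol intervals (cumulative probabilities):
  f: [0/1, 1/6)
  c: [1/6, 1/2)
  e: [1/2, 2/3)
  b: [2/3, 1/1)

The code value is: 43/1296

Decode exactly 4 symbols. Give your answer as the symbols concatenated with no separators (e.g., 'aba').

Answer: fcfe

Derivation:
Step 1: interval [0/1, 1/1), width = 1/1 - 0/1 = 1/1
  'f': [0/1 + 1/1*0/1, 0/1 + 1/1*1/6) = [0/1, 1/6) <- contains code 43/1296
  'c': [0/1 + 1/1*1/6, 0/1 + 1/1*1/2) = [1/6, 1/2)
  'e': [0/1 + 1/1*1/2, 0/1 + 1/1*2/3) = [1/2, 2/3)
  'b': [0/1 + 1/1*2/3, 0/1 + 1/1*1/1) = [2/3, 1/1)
  emit 'f', narrow to [0/1, 1/6)
Step 2: interval [0/1, 1/6), width = 1/6 - 0/1 = 1/6
  'f': [0/1 + 1/6*0/1, 0/1 + 1/6*1/6) = [0/1, 1/36)
  'c': [0/1 + 1/6*1/6, 0/1 + 1/6*1/2) = [1/36, 1/12) <- contains code 43/1296
  'e': [0/1 + 1/6*1/2, 0/1 + 1/6*2/3) = [1/12, 1/9)
  'b': [0/1 + 1/6*2/3, 0/1 + 1/6*1/1) = [1/9, 1/6)
  emit 'c', narrow to [1/36, 1/12)
Step 3: interval [1/36, 1/12), width = 1/12 - 1/36 = 1/18
  'f': [1/36 + 1/18*0/1, 1/36 + 1/18*1/6) = [1/36, 1/27) <- contains code 43/1296
  'c': [1/36 + 1/18*1/6, 1/36 + 1/18*1/2) = [1/27, 1/18)
  'e': [1/36 + 1/18*1/2, 1/36 + 1/18*2/3) = [1/18, 7/108)
  'b': [1/36 + 1/18*2/3, 1/36 + 1/18*1/1) = [7/108, 1/12)
  emit 'f', narrow to [1/36, 1/27)
Step 4: interval [1/36, 1/27), width = 1/27 - 1/36 = 1/108
  'f': [1/36 + 1/108*0/1, 1/36 + 1/108*1/6) = [1/36, 19/648)
  'c': [1/36 + 1/108*1/6, 1/36 + 1/108*1/2) = [19/648, 7/216)
  'e': [1/36 + 1/108*1/2, 1/36 + 1/108*2/3) = [7/216, 11/324) <- contains code 43/1296
  'b': [1/36 + 1/108*2/3, 1/36 + 1/108*1/1) = [11/324, 1/27)
  emit 'e', narrow to [7/216, 11/324)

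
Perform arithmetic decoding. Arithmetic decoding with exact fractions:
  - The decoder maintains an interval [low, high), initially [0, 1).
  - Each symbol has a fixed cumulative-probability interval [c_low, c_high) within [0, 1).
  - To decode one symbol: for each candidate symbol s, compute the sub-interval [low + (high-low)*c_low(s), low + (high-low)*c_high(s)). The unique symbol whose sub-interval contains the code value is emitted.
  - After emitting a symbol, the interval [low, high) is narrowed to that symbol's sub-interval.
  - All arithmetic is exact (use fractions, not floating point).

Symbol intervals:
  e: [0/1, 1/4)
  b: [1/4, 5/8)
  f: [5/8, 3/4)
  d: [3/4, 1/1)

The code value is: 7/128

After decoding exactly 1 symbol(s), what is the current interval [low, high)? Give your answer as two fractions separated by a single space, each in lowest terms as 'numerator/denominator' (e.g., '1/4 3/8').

Step 1: interval [0/1, 1/1), width = 1/1 - 0/1 = 1/1
  'e': [0/1 + 1/1*0/1, 0/1 + 1/1*1/4) = [0/1, 1/4) <- contains code 7/128
  'b': [0/1 + 1/1*1/4, 0/1 + 1/1*5/8) = [1/4, 5/8)
  'f': [0/1 + 1/1*5/8, 0/1 + 1/1*3/4) = [5/8, 3/4)
  'd': [0/1 + 1/1*3/4, 0/1 + 1/1*1/1) = [3/4, 1/1)
  emit 'e', narrow to [0/1, 1/4)

Answer: 0/1 1/4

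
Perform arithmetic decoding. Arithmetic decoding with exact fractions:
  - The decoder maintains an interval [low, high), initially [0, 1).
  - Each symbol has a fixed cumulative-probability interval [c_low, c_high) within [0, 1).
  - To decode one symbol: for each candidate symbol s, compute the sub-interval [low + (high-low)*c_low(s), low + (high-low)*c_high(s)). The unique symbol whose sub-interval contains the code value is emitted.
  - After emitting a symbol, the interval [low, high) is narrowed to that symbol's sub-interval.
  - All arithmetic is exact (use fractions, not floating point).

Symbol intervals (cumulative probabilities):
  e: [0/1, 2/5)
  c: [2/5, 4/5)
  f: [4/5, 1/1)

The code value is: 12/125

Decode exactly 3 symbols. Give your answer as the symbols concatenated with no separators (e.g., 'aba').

Answer: eec

Derivation:
Step 1: interval [0/1, 1/1), width = 1/1 - 0/1 = 1/1
  'e': [0/1 + 1/1*0/1, 0/1 + 1/1*2/5) = [0/1, 2/5) <- contains code 12/125
  'c': [0/1 + 1/1*2/5, 0/1 + 1/1*4/5) = [2/5, 4/5)
  'f': [0/1 + 1/1*4/5, 0/1 + 1/1*1/1) = [4/5, 1/1)
  emit 'e', narrow to [0/1, 2/5)
Step 2: interval [0/1, 2/5), width = 2/5 - 0/1 = 2/5
  'e': [0/1 + 2/5*0/1, 0/1 + 2/5*2/5) = [0/1, 4/25) <- contains code 12/125
  'c': [0/1 + 2/5*2/5, 0/1 + 2/5*4/5) = [4/25, 8/25)
  'f': [0/1 + 2/5*4/5, 0/1 + 2/5*1/1) = [8/25, 2/5)
  emit 'e', narrow to [0/1, 4/25)
Step 3: interval [0/1, 4/25), width = 4/25 - 0/1 = 4/25
  'e': [0/1 + 4/25*0/1, 0/1 + 4/25*2/5) = [0/1, 8/125)
  'c': [0/1 + 4/25*2/5, 0/1 + 4/25*4/5) = [8/125, 16/125) <- contains code 12/125
  'f': [0/1 + 4/25*4/5, 0/1 + 4/25*1/1) = [16/125, 4/25)
  emit 'c', narrow to [8/125, 16/125)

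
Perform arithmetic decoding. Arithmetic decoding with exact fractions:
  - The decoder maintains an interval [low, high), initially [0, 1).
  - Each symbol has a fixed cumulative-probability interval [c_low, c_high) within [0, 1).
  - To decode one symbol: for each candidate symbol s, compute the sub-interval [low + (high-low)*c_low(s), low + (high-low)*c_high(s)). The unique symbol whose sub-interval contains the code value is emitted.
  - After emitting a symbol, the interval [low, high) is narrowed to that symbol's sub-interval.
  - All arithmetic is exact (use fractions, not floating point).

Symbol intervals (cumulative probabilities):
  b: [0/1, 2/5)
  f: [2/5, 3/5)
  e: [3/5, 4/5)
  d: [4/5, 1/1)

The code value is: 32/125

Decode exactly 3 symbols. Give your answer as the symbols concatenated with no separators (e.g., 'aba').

Answer: beb

Derivation:
Step 1: interval [0/1, 1/1), width = 1/1 - 0/1 = 1/1
  'b': [0/1 + 1/1*0/1, 0/1 + 1/1*2/5) = [0/1, 2/5) <- contains code 32/125
  'f': [0/1 + 1/1*2/5, 0/1 + 1/1*3/5) = [2/5, 3/5)
  'e': [0/1 + 1/1*3/5, 0/1 + 1/1*4/5) = [3/5, 4/5)
  'd': [0/1 + 1/1*4/5, 0/1 + 1/1*1/1) = [4/5, 1/1)
  emit 'b', narrow to [0/1, 2/5)
Step 2: interval [0/1, 2/5), width = 2/5 - 0/1 = 2/5
  'b': [0/1 + 2/5*0/1, 0/1 + 2/5*2/5) = [0/1, 4/25)
  'f': [0/1 + 2/5*2/5, 0/1 + 2/5*3/5) = [4/25, 6/25)
  'e': [0/1 + 2/5*3/5, 0/1 + 2/5*4/5) = [6/25, 8/25) <- contains code 32/125
  'd': [0/1 + 2/5*4/5, 0/1 + 2/5*1/1) = [8/25, 2/5)
  emit 'e', narrow to [6/25, 8/25)
Step 3: interval [6/25, 8/25), width = 8/25 - 6/25 = 2/25
  'b': [6/25 + 2/25*0/1, 6/25 + 2/25*2/5) = [6/25, 34/125) <- contains code 32/125
  'f': [6/25 + 2/25*2/5, 6/25 + 2/25*3/5) = [34/125, 36/125)
  'e': [6/25 + 2/25*3/5, 6/25 + 2/25*4/5) = [36/125, 38/125)
  'd': [6/25 + 2/25*4/5, 6/25 + 2/25*1/1) = [38/125, 8/25)
  emit 'b', narrow to [6/25, 34/125)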